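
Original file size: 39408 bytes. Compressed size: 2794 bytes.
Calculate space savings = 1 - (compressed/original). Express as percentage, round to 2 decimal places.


ratio = compressed/original = 2794/39408 = 0.070899
savings = 1 - ratio = 1 - 0.070899 = 0.929101
as a percentage: 0.929101 * 100 = 92.91%

Space savings = 1 - 2794/39408 = 92.91%


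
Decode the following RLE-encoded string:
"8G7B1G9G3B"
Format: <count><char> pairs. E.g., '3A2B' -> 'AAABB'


Expanding each <count><char> pair:
  8G -> 'GGGGGGGG'
  7B -> 'BBBBBBB'
  1G -> 'G'
  9G -> 'GGGGGGGGG'
  3B -> 'BBB'

Decoded = GGGGGGGGBBBBBBBGGGGGGGGGGBBB


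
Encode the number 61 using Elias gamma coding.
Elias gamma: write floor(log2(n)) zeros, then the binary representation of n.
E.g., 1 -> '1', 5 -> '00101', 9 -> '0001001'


num_bits = floor(log2(61)) + 1 = 6
leading_zeros = num_bits - 1 = 5
binary(61) = 111101

Elias gamma(61) = '00000' + '111101' = 00000111101 (11 bits)


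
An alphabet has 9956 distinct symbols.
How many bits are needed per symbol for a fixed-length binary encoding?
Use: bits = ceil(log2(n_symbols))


log2(9956) = 13.2814
Bracket: 2^13 = 8192 < 9956 <= 2^14 = 16384
So ceil(log2(9956)) = 14

bits = ceil(log2(9956)) = ceil(13.2814) = 14 bits


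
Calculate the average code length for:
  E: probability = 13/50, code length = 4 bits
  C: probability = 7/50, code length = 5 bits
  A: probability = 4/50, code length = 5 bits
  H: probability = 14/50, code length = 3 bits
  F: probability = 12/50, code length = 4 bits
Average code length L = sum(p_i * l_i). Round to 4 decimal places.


Weighted contributions p_i * l_i:
  E: (13/50) * 4 = 52/50
  C: (7/50) * 5 = 35/50
  A: (4/50) * 5 = 20/50
  H: (14/50) * 3 = 42/50
  F: (12/50) * 4 = 48/50
Sum = (52 + 35 + 20 + 42 + 48)/50 = 197/50

L = 197/50 = 3.9400 bits/symbol


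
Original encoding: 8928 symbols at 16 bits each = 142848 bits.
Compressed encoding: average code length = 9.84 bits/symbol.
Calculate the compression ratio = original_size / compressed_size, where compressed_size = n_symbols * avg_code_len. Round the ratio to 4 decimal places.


original_size = n_symbols * orig_bits = 8928 * 16 = 142848 bits
compressed_size = n_symbols * avg_code_len = 8928 * 9.84 = 87851.52 bits
ratio = original_size / compressed_size = 142848 / 87851.52 = 1.626

Compression ratio = 1.626


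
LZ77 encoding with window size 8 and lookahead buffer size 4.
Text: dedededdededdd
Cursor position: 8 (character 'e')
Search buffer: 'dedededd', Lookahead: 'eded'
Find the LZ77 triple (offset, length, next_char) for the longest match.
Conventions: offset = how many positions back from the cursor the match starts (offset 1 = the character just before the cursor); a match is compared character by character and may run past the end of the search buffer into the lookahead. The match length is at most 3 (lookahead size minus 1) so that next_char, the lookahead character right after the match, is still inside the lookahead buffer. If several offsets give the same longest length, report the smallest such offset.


Try each offset into the search buffer:
  offset=1 (pos 7, char 'd'): match length 0
  offset=2 (pos 6, char 'd'): match length 0
  offset=3 (pos 5, char 'e'): match length 2
  offset=4 (pos 4, char 'd'): match length 0
  offset=5 (pos 3, char 'e'): match length 3
  offset=6 (pos 2, char 'd'): match length 0
  offset=7 (pos 1, char 'e'): match length 3
  offset=8 (pos 0, char 'd'): match length 0
Longest match has length 3, found at offsets 5, 7; take the smallest, offset 5.
next_char = character at position 8 + 3 = 11 -> 'd'

Best match: offset=5, length=3 (matching 'ede' starting at position 3)
LZ77 triple: (5, 3, 'd')


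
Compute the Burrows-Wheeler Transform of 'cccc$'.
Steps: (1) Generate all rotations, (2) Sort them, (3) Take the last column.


Rotations (sorted):
  0: $cccc -> last char: c
  1: c$ccc -> last char: c
  2: cc$cc -> last char: c
  3: ccc$c -> last char: c
  4: cccc$ -> last char: $


BWT = cccc$


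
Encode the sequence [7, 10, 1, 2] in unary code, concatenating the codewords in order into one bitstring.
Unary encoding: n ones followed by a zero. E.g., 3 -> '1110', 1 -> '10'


Encode each number as n ones followed by a terminating 0:
  7 -> 11111110 (8 bits)
  10 -> 11111111110 (11 bits)
  1 -> 10 (2 bits)
  2 -> 110 (3 bits)
Total length = 8 + 11 + 2 + 3 = 24 bits.

Unary([7, 10, 1, 2]) = 111111101111111111010110 (24 bits)


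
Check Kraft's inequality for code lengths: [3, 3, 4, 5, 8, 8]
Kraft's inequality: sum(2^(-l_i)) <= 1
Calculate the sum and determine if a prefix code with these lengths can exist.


Sum = 2^(-3) + 2^(-3) + 2^(-4) + 2^(-5) + 2^(-8) + 2^(-8)
    = 0.125 + 0.125 + 0.0625 + 0.03125 + 0.00390625 + 0.00390625
    = 90/256 = 0.3515625
Since 0.3515625 <= 1, Kraft's inequality IS satisfied.
A prefix code with these lengths CAN exist.

Kraft sum = 0.3515625. Satisfied.


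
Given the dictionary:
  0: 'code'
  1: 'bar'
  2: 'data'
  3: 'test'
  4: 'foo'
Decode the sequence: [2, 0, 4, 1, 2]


Look up each index in the dictionary:
  2 -> 'data'
  0 -> 'code'
  4 -> 'foo'
  1 -> 'bar'
  2 -> 'data'

Decoded: "data code foo bar data"


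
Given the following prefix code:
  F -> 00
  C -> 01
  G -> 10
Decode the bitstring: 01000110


Decoding step by step:
Bits 01 -> C
Bits 00 -> F
Bits 01 -> C
Bits 10 -> G


Decoded message: CFCG


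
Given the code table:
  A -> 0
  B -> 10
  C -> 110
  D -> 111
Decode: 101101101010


Decoding:
10 -> B
110 -> C
110 -> C
10 -> B
10 -> B


Result: BCCBB


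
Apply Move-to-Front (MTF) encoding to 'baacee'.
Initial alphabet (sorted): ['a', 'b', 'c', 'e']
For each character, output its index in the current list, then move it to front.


MTF encoding:
'b': index 1 in ['a', 'b', 'c', 'e'] -> ['b', 'a', 'c', 'e']
'a': index 1 in ['b', 'a', 'c', 'e'] -> ['a', 'b', 'c', 'e']
'a': index 0 in ['a', 'b', 'c', 'e'] -> ['a', 'b', 'c', 'e']
'c': index 2 in ['a', 'b', 'c', 'e'] -> ['c', 'a', 'b', 'e']
'e': index 3 in ['c', 'a', 'b', 'e'] -> ['e', 'c', 'a', 'b']
'e': index 0 in ['e', 'c', 'a', 'b'] -> ['e', 'c', 'a', 'b']


Output: [1, 1, 0, 2, 3, 0]


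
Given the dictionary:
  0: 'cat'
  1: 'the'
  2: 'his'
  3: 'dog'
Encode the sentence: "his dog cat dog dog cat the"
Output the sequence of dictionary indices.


Look up each word in the dictionary:
  'his' -> 2
  'dog' -> 3
  'cat' -> 0
  'dog' -> 3
  'dog' -> 3
  'cat' -> 0
  'the' -> 1

Encoded: [2, 3, 0, 3, 3, 0, 1]


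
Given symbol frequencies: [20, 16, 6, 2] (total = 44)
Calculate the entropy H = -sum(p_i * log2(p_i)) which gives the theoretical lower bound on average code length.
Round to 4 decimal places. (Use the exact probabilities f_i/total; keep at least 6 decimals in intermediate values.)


Per-symbol terms -p_i * log2(p_i) with p_i = f_i/44:
  p = 20/44 = 0.454545: log2(p) = -1.137504, -p*log2(p) = 0.517047
  p = 16/44 = 0.363636: log2(p) = -1.459432, -p*log2(p) = 0.530702
  p = 6/44 = 0.136364: log2(p) = -2.874469, -p*log2(p) = 0.391973
  p = 2/44 = 0.045455: log2(p) = -4.459432, -p*log2(p) = 0.202701
H = 0.517047 + 0.530702 + 0.391973 + 0.202701 = 1.642423

H = 1.6424 bits/symbol


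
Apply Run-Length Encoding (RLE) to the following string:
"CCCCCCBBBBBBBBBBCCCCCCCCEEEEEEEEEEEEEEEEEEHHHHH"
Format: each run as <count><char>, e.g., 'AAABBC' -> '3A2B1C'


Scanning runs left to right:
  i=0: run of 'C' x 6 -> '6C'
  i=6: run of 'B' x 10 -> '10B'
  i=16: run of 'C' x 8 -> '8C'
  i=24: run of 'E' x 18 -> '18E'
  i=42: run of 'H' x 5 -> '5H'

RLE = 6C10B8C18E5H


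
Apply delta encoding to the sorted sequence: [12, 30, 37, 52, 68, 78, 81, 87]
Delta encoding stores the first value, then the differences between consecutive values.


First value: 12
Deltas:
  30 - 12 = 18
  37 - 30 = 7
  52 - 37 = 15
  68 - 52 = 16
  78 - 68 = 10
  81 - 78 = 3
  87 - 81 = 6


Delta encoded: [12, 18, 7, 15, 16, 10, 3, 6]


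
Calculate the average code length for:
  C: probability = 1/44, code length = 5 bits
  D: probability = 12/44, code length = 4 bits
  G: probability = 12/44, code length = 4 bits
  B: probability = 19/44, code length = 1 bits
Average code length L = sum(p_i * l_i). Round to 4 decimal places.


Weighted contributions p_i * l_i:
  C: (1/44) * 5 = 5/44
  D: (12/44) * 4 = 48/44
  G: (12/44) * 4 = 48/44
  B: (19/44) * 1 = 19/44
Sum = (5 + 48 + 48 + 19)/44 = 120/44

L = 120/44 = 2.7273 bits/symbol


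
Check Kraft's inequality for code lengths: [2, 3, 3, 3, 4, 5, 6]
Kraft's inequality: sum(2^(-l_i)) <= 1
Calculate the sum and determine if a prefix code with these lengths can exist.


Sum = 2^(-2) + 2^(-3) + 2^(-3) + 2^(-3) + 2^(-4) + 2^(-5) + 2^(-6)
    = 0.25 + 0.125 + 0.125 + 0.125 + 0.0625 + 0.03125 + 0.015625
    = 47/64 = 0.734375
Since 0.734375 <= 1, Kraft's inequality IS satisfied.
A prefix code with these lengths CAN exist.

Kraft sum = 0.734375. Satisfied.


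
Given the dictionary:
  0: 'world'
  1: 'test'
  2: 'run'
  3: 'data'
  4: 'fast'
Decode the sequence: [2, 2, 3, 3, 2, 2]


Look up each index in the dictionary:
  2 -> 'run'
  2 -> 'run'
  3 -> 'data'
  3 -> 'data'
  2 -> 'run'
  2 -> 'run'

Decoded: "run run data data run run"


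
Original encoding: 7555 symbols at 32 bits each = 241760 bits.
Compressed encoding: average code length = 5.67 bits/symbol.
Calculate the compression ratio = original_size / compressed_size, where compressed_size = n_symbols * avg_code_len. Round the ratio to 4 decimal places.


original_size = n_symbols * orig_bits = 7555 * 32 = 241760 bits
compressed_size = n_symbols * avg_code_len = 7555 * 5.67 = 42836.85 bits
ratio = original_size / compressed_size = 241760 / 42836.85 = 5.6437

Compression ratio = 5.6437


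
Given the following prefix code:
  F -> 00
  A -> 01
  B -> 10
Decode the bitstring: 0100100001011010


Decoding step by step:
Bits 01 -> A
Bits 00 -> F
Bits 10 -> B
Bits 00 -> F
Bits 01 -> A
Bits 01 -> A
Bits 10 -> B
Bits 10 -> B


Decoded message: AFBFAABB


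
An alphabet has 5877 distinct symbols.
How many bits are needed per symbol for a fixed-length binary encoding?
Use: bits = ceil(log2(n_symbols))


log2(5877) = 12.5209
Bracket: 2^12 = 4096 < 5877 <= 2^13 = 8192
So ceil(log2(5877)) = 13

bits = ceil(log2(5877)) = ceil(12.5209) = 13 bits


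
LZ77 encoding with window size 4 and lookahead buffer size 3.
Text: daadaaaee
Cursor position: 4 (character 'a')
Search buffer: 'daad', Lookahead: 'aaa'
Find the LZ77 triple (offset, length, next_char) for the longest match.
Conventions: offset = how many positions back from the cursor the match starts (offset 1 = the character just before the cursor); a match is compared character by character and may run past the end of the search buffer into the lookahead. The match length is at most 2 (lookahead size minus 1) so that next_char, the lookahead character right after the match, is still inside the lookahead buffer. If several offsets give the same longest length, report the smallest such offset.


Try each offset into the search buffer:
  offset=1 (pos 3, char 'd'): match length 0
  offset=2 (pos 2, char 'a'): match length 1
  offset=3 (pos 1, char 'a'): match length 2
  offset=4 (pos 0, char 'd'): match length 0
Longest match has length 2 at offset 3.
next_char = character at position 4 + 2 = 6 -> 'a'

Best match: offset=3, length=2 (matching 'aa' starting at position 1)
LZ77 triple: (3, 2, 'a')


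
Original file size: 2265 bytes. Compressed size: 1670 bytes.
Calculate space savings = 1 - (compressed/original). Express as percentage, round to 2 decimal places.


ratio = compressed/original = 1670/2265 = 0.737307
savings = 1 - ratio = 1 - 0.737307 = 0.262693
as a percentage: 0.262693 * 100 = 26.27%

Space savings = 1 - 1670/2265 = 26.27%


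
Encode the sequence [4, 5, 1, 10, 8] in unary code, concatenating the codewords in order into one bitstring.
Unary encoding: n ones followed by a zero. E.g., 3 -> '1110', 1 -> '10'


Encode each number as n ones followed by a terminating 0:
  4 -> 11110 (5 bits)
  5 -> 111110 (6 bits)
  1 -> 10 (2 bits)
  10 -> 11111111110 (11 bits)
  8 -> 111111110 (9 bits)
Total length = 5 + 6 + 2 + 11 + 9 = 33 bits.

Unary([4, 5, 1, 10, 8]) = 111101111101011111111110111111110 (33 bits)


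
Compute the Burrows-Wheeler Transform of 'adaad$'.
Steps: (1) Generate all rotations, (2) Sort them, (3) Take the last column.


Rotations (sorted):
  0: $adaad -> last char: d
  1: aad$ad -> last char: d
  2: ad$ada -> last char: a
  3: adaad$ -> last char: $
  4: d$adaa -> last char: a
  5: daad$a -> last char: a


BWT = dda$aa


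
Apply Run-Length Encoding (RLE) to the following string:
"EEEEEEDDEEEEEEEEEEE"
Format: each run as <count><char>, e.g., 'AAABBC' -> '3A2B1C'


Scanning runs left to right:
  i=0: run of 'E' x 6 -> '6E'
  i=6: run of 'D' x 2 -> '2D'
  i=8: run of 'E' x 11 -> '11E'

RLE = 6E2D11E


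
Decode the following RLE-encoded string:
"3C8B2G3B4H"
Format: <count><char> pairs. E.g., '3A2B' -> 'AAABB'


Expanding each <count><char> pair:
  3C -> 'CCC'
  8B -> 'BBBBBBBB'
  2G -> 'GG'
  3B -> 'BBB'
  4H -> 'HHHH'

Decoded = CCCBBBBBBBBGGBBBHHHH


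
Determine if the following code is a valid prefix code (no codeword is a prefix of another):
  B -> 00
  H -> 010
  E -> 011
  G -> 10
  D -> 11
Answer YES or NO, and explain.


Checking each pair (does one codeword prefix another?):
  B='00' vs H='010': no prefix
  B='00' vs E='011': no prefix
  B='00' vs G='10': no prefix
  B='00' vs D='11': no prefix
  H='010' vs B='00': no prefix
  H='010' vs E='011': no prefix
  H='010' vs G='10': no prefix
  H='010' vs D='11': no prefix
  E='011' vs B='00': no prefix
  E='011' vs H='010': no prefix
  E='011' vs G='10': no prefix
  E='011' vs D='11': no prefix
  G='10' vs B='00': no prefix
  G='10' vs H='010': no prefix
  G='10' vs E='011': no prefix
  G='10' vs D='11': no prefix
  D='11' vs B='00': no prefix
  D='11' vs H='010': no prefix
  D='11' vs E='011': no prefix
  D='11' vs G='10': no prefix
No violation found over all pairs.

YES -- this is a valid prefix code. No codeword is a prefix of any other codeword.


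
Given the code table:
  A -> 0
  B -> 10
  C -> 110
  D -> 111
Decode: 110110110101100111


Decoding:
110 -> C
110 -> C
110 -> C
10 -> B
110 -> C
0 -> A
111 -> D


Result: CCCBCAD


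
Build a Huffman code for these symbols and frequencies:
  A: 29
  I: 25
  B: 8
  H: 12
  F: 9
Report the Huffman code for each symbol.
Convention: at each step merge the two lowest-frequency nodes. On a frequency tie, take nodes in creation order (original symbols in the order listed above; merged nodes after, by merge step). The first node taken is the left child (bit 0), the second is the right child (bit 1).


Huffman tree construction:
Step 1: Merge B(8) + F(9) = 17
Step 2: Merge H(12) + (B+F)(17) = 29
Step 3: Merge I(25) + A(29) = 54
Step 4: Merge (H+(B+F))(29) + (I+A)(54) = 83
Read each symbol's code off the tree from the root (left child = 0, right child = 1).

Codes:
  A: 11 (length 2)
  I: 10 (length 2)
  B: 010 (length 3)
  H: 00 (length 2)
  F: 011 (length 3)
Average code length: 183/83 = 2.2048 bits/symbol


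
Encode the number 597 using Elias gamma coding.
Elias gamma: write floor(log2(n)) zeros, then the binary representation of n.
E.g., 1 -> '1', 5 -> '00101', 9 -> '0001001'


num_bits = floor(log2(597)) + 1 = 10
leading_zeros = num_bits - 1 = 9
binary(597) = 1001010101

Elias gamma(597) = '000000000' + '1001010101' = 0000000001001010101 (19 bits)


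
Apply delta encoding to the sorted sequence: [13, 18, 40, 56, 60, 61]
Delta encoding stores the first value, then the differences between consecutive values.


First value: 13
Deltas:
  18 - 13 = 5
  40 - 18 = 22
  56 - 40 = 16
  60 - 56 = 4
  61 - 60 = 1


Delta encoded: [13, 5, 22, 16, 4, 1]


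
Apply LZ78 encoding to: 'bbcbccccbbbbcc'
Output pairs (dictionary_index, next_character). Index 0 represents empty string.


LZ78 encoding steps:
Dictionary: {0: ''}
Step 1: w='' (idx 0), next='b' -> output (0, 'b'), add 'b' as idx 1
Step 2: w='b' (idx 1), next='c' -> output (1, 'c'), add 'bc' as idx 2
Step 3: w='bc' (idx 2), next='c' -> output (2, 'c'), add 'bcc' as idx 3
Step 4: w='' (idx 0), next='c' -> output (0, 'c'), add 'c' as idx 4
Step 5: w='c' (idx 4), next='b' -> output (4, 'b'), add 'cb' as idx 5
Step 6: w='b' (idx 1), next='b' -> output (1, 'b'), add 'bb' as idx 6
Step 7: w='bcc' (idx 3), end of input -> output (3, '')


Encoded: [(0, 'b'), (1, 'c'), (2, 'c'), (0, 'c'), (4, 'b'), (1, 'b'), (3, '')]


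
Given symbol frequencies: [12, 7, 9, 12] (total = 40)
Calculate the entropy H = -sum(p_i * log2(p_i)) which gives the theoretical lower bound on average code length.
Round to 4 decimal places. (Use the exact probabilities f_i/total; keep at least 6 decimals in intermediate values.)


Per-symbol terms -p_i * log2(p_i) with p_i = f_i/40:
  p = 12/40 = 0.300000: log2(p) = -1.736966, -p*log2(p) = 0.521090
  p = 7/40 = 0.175000: log2(p) = -2.514573, -p*log2(p) = 0.440050
  p = 9/40 = 0.225000: log2(p) = -2.152003, -p*log2(p) = 0.484201
  p = 12/40 = 0.300000: log2(p) = -1.736966, -p*log2(p) = 0.521090
H = 0.521090 + 0.440050 + 0.484201 + 0.521090 = 1.966431

H = 1.9664 bits/symbol


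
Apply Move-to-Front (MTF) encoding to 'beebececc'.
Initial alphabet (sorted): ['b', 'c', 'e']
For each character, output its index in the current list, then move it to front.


MTF encoding:
'b': index 0 in ['b', 'c', 'e'] -> ['b', 'c', 'e']
'e': index 2 in ['b', 'c', 'e'] -> ['e', 'b', 'c']
'e': index 0 in ['e', 'b', 'c'] -> ['e', 'b', 'c']
'b': index 1 in ['e', 'b', 'c'] -> ['b', 'e', 'c']
'e': index 1 in ['b', 'e', 'c'] -> ['e', 'b', 'c']
'c': index 2 in ['e', 'b', 'c'] -> ['c', 'e', 'b']
'e': index 1 in ['c', 'e', 'b'] -> ['e', 'c', 'b']
'c': index 1 in ['e', 'c', 'b'] -> ['c', 'e', 'b']
'c': index 0 in ['c', 'e', 'b'] -> ['c', 'e', 'b']


Output: [0, 2, 0, 1, 1, 2, 1, 1, 0]


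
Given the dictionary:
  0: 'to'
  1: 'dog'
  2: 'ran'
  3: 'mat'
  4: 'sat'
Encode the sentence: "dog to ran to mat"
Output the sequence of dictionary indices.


Look up each word in the dictionary:
  'dog' -> 1
  'to' -> 0
  'ran' -> 2
  'to' -> 0
  'mat' -> 3

Encoded: [1, 0, 2, 0, 3]


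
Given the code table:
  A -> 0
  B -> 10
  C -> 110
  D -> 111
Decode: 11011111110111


Decoding:
110 -> C
111 -> D
111 -> D
10 -> B
111 -> D


Result: CDDBD


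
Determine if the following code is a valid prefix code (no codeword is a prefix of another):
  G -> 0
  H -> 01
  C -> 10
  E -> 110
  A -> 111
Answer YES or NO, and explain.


Checking each pair (does one codeword prefix another?):
  G='0' vs H='01': prefix -- VIOLATION

NO -- this is NOT a valid prefix code. G (0) is a prefix of H (01).


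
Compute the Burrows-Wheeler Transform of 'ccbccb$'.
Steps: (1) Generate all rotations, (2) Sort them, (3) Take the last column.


Rotations (sorted):
  0: $ccbccb -> last char: b
  1: b$ccbcc -> last char: c
  2: bccb$cc -> last char: c
  3: cb$ccbc -> last char: c
  4: cbccb$c -> last char: c
  5: ccb$ccb -> last char: b
  6: ccbccb$ -> last char: $


BWT = bccccb$


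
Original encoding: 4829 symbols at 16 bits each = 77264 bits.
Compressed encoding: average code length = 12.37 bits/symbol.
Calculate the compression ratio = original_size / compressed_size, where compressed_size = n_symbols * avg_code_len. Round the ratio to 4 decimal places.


original_size = n_symbols * orig_bits = 4829 * 16 = 77264 bits
compressed_size = n_symbols * avg_code_len = 4829 * 12.37 = 59734.73 bits
ratio = original_size / compressed_size = 77264 / 59734.73 = 1.2935

Compression ratio = 1.2935


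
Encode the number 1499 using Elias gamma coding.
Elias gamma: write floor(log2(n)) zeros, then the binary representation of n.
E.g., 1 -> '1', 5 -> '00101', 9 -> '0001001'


num_bits = floor(log2(1499)) + 1 = 11
leading_zeros = num_bits - 1 = 10
binary(1499) = 10111011011

Elias gamma(1499) = '0000000000' + '10111011011' = 000000000010111011011 (21 bits)


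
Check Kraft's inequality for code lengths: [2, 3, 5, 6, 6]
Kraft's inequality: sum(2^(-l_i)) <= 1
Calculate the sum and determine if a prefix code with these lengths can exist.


Sum = 2^(-2) + 2^(-3) + 2^(-5) + 2^(-6) + 2^(-6)
    = 0.25 + 0.125 + 0.03125 + 0.015625 + 0.015625
    = 28/64 = 0.4375
Since 0.4375 <= 1, Kraft's inequality IS satisfied.
A prefix code with these lengths CAN exist.

Kraft sum = 0.4375. Satisfied.


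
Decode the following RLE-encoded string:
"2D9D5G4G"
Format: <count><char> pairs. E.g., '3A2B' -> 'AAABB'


Expanding each <count><char> pair:
  2D -> 'DD'
  9D -> 'DDDDDDDDD'
  5G -> 'GGGGG'
  4G -> 'GGGG'

Decoded = DDDDDDDDDDDGGGGGGGGG


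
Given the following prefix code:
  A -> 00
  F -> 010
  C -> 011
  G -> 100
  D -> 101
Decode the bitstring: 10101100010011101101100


Decoding step by step:
Bits 101 -> D
Bits 011 -> C
Bits 00 -> A
Bits 010 -> F
Bits 011 -> C
Bits 101 -> D
Bits 101 -> D
Bits 100 -> G


Decoded message: DCAFCDDG


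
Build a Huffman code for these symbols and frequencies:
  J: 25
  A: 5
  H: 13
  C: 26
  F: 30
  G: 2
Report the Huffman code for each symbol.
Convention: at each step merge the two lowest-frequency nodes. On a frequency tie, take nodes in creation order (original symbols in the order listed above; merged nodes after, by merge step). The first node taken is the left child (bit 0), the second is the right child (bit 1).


Huffman tree construction:
Step 1: Merge G(2) + A(5) = 7
Step 2: Merge (G+A)(7) + H(13) = 20
Step 3: Merge ((G+A)+H)(20) + J(25) = 45
Step 4: Merge C(26) + F(30) = 56
Step 5: Merge (((G+A)+H)+J)(45) + (C+F)(56) = 101
Read each symbol's code off the tree from the root (left child = 0, right child = 1).

Codes:
  J: 01 (length 2)
  A: 0001 (length 4)
  H: 001 (length 3)
  C: 10 (length 2)
  F: 11 (length 2)
  G: 0000 (length 4)
Average code length: 229/101 = 2.2673 bits/symbol


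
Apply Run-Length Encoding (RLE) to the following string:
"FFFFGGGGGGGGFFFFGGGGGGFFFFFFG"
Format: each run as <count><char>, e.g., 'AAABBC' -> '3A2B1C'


Scanning runs left to right:
  i=0: run of 'F' x 4 -> '4F'
  i=4: run of 'G' x 8 -> '8G'
  i=12: run of 'F' x 4 -> '4F'
  i=16: run of 'G' x 6 -> '6G'
  i=22: run of 'F' x 6 -> '6F'
  i=28: run of 'G' x 1 -> '1G'

RLE = 4F8G4F6G6F1G


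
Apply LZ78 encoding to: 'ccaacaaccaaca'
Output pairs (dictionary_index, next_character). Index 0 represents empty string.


LZ78 encoding steps:
Dictionary: {0: ''}
Step 1: w='' (idx 0), next='c' -> output (0, 'c'), add 'c' as idx 1
Step 2: w='c' (idx 1), next='a' -> output (1, 'a'), add 'ca' as idx 2
Step 3: w='' (idx 0), next='a' -> output (0, 'a'), add 'a' as idx 3
Step 4: w='ca' (idx 2), next='a' -> output (2, 'a'), add 'caa' as idx 4
Step 5: w='c' (idx 1), next='c' -> output (1, 'c'), add 'cc' as idx 5
Step 6: w='a' (idx 3), next='a' -> output (3, 'a'), add 'aa' as idx 6
Step 7: w='ca' (idx 2), end of input -> output (2, '')


Encoded: [(0, 'c'), (1, 'a'), (0, 'a'), (2, 'a'), (1, 'c'), (3, 'a'), (2, '')]


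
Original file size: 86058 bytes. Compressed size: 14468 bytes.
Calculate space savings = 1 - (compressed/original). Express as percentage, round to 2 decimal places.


ratio = compressed/original = 14468/86058 = 0.168119
savings = 1 - ratio = 1 - 0.168119 = 0.831881
as a percentage: 0.831881 * 100 = 83.19%

Space savings = 1 - 14468/86058 = 83.19%


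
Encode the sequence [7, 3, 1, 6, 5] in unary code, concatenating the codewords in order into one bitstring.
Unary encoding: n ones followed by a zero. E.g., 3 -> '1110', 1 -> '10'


Encode each number as n ones followed by a terminating 0:
  7 -> 11111110 (8 bits)
  3 -> 1110 (4 bits)
  1 -> 10 (2 bits)
  6 -> 1111110 (7 bits)
  5 -> 111110 (6 bits)
Total length = 8 + 4 + 2 + 7 + 6 = 27 bits.

Unary([7, 3, 1, 6, 5]) = 111111101110101111110111110 (27 bits)


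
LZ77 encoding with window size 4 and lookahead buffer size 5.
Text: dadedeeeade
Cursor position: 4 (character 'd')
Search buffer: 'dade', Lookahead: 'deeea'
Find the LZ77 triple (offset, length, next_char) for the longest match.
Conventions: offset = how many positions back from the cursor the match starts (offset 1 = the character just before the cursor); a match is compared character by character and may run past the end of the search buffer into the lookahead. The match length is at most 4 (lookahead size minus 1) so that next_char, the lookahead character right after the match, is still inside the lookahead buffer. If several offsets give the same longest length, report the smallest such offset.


Try each offset into the search buffer:
  offset=1 (pos 3, char 'e'): match length 0
  offset=2 (pos 2, char 'd'): match length 2
  offset=3 (pos 1, char 'a'): match length 0
  offset=4 (pos 0, char 'd'): match length 1
Longest match has length 2 at offset 2.
next_char = character at position 4 + 2 = 6 -> 'e'

Best match: offset=2, length=2 (matching 'de' starting at position 2)
LZ77 triple: (2, 2, 'e')


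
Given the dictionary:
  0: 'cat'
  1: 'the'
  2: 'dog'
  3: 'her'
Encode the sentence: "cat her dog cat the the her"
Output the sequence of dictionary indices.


Look up each word in the dictionary:
  'cat' -> 0
  'her' -> 3
  'dog' -> 2
  'cat' -> 0
  'the' -> 1
  'the' -> 1
  'her' -> 3

Encoded: [0, 3, 2, 0, 1, 1, 3]


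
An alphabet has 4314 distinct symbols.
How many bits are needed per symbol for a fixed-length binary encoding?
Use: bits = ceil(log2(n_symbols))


log2(4314) = 12.0748
Bracket: 2^12 = 4096 < 4314 <= 2^13 = 8192
So ceil(log2(4314)) = 13

bits = ceil(log2(4314)) = ceil(12.0748) = 13 bits


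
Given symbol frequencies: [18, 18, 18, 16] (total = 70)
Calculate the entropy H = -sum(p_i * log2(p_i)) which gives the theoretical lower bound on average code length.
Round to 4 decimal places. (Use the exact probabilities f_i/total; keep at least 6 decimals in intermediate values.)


Per-symbol terms -p_i * log2(p_i) with p_i = f_i/70:
  p = 18/70 = 0.257143: log2(p) = -1.959358, -p*log2(p) = 0.503835
  p = 18/70 = 0.257143: log2(p) = -1.959358, -p*log2(p) = 0.503835
  p = 18/70 = 0.257143: log2(p) = -1.959358, -p*log2(p) = 0.503835
  p = 16/70 = 0.228571: log2(p) = -2.129283, -p*log2(p) = 0.486693
H = 0.503835 + 0.503835 + 0.503835 + 0.486693 = 1.998198

H = 1.9982 bits/symbol


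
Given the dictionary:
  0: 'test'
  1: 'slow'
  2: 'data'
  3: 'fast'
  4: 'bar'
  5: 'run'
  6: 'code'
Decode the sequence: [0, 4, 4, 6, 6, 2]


Look up each index in the dictionary:
  0 -> 'test'
  4 -> 'bar'
  4 -> 'bar'
  6 -> 'code'
  6 -> 'code'
  2 -> 'data'

Decoded: "test bar bar code code data"


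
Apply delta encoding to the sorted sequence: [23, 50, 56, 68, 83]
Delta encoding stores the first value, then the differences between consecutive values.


First value: 23
Deltas:
  50 - 23 = 27
  56 - 50 = 6
  68 - 56 = 12
  83 - 68 = 15


Delta encoded: [23, 27, 6, 12, 15]


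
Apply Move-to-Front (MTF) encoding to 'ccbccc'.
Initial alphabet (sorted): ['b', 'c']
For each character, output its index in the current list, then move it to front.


MTF encoding:
'c': index 1 in ['b', 'c'] -> ['c', 'b']
'c': index 0 in ['c', 'b'] -> ['c', 'b']
'b': index 1 in ['c', 'b'] -> ['b', 'c']
'c': index 1 in ['b', 'c'] -> ['c', 'b']
'c': index 0 in ['c', 'b'] -> ['c', 'b']
'c': index 0 in ['c', 'b'] -> ['c', 'b']


Output: [1, 0, 1, 1, 0, 0]


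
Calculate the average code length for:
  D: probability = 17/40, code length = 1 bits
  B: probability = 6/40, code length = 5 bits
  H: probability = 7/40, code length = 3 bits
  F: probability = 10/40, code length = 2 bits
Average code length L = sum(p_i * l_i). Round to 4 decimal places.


Weighted contributions p_i * l_i:
  D: (17/40) * 1 = 17/40
  B: (6/40) * 5 = 30/40
  H: (7/40) * 3 = 21/40
  F: (10/40) * 2 = 20/40
Sum = (17 + 30 + 21 + 20)/40 = 88/40

L = 88/40 = 2.2000 bits/symbol


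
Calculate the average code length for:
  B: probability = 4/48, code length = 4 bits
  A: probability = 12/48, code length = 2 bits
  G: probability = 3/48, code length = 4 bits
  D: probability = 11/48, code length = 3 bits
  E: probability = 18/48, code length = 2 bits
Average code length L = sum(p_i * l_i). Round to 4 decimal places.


Weighted contributions p_i * l_i:
  B: (4/48) * 4 = 16/48
  A: (12/48) * 2 = 24/48
  G: (3/48) * 4 = 12/48
  D: (11/48) * 3 = 33/48
  E: (18/48) * 2 = 36/48
Sum = (16 + 24 + 12 + 33 + 36)/48 = 121/48

L = 121/48 = 2.5208 bits/symbol


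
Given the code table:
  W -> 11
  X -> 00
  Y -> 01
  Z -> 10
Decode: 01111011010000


Decoding:
01 -> Y
11 -> W
10 -> Z
11 -> W
01 -> Y
00 -> X
00 -> X


Result: YWZWYXX


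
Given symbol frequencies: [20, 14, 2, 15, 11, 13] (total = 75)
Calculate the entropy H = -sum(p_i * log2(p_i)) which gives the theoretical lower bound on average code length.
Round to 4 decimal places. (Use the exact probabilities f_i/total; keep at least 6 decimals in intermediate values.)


Per-symbol terms -p_i * log2(p_i) with p_i = f_i/75:
  p = 20/75 = 0.266667: log2(p) = -1.906891, -p*log2(p) = 0.508504
  p = 14/75 = 0.186667: log2(p) = -2.421464, -p*log2(p) = 0.452007
  p = 2/75 = 0.026667: log2(p) = -5.228819, -p*log2(p) = 0.139435
  p = 15/75 = 0.200000: log2(p) = -2.321928, -p*log2(p) = 0.464386
  p = 11/75 = 0.146667: log2(p) = -2.769387, -p*log2(p) = 0.406177
  p = 13/75 = 0.173333: log2(p) = -2.528379, -p*log2(p) = 0.438252
H = 0.508504 + 0.452007 + 0.139435 + 0.464386 + 0.406177 + 0.438252 = 2.408761

H = 2.4088 bits/symbol


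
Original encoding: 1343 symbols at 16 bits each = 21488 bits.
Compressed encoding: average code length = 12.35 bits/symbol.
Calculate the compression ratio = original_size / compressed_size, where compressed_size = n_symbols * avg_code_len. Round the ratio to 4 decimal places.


original_size = n_symbols * orig_bits = 1343 * 16 = 21488 bits
compressed_size = n_symbols * avg_code_len = 1343 * 12.35 = 16586.05 bits
ratio = original_size / compressed_size = 21488 / 16586.05 = 1.2955

Compression ratio = 1.2955


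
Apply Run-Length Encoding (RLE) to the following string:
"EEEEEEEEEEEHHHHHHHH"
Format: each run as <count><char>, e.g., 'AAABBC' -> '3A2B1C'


Scanning runs left to right:
  i=0: run of 'E' x 11 -> '11E'
  i=11: run of 'H' x 8 -> '8H'

RLE = 11E8H


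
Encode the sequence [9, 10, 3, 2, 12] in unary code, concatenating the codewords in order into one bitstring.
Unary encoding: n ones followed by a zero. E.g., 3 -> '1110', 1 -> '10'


Encode each number as n ones followed by a terminating 0:
  9 -> 1111111110 (10 bits)
  10 -> 11111111110 (11 bits)
  3 -> 1110 (4 bits)
  2 -> 110 (3 bits)
  12 -> 1111111111110 (13 bits)
Total length = 10 + 11 + 4 + 3 + 13 = 41 bits.

Unary([9, 10, 3, 2, 12]) = 11111111101111111111011101101111111111110 (41 bits)


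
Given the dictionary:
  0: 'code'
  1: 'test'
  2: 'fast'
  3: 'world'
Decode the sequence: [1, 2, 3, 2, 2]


Look up each index in the dictionary:
  1 -> 'test'
  2 -> 'fast'
  3 -> 'world'
  2 -> 'fast'
  2 -> 'fast'

Decoded: "test fast world fast fast"


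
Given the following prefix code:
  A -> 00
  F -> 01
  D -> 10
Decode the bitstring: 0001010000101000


Decoding step by step:
Bits 00 -> A
Bits 01 -> F
Bits 01 -> F
Bits 00 -> A
Bits 00 -> A
Bits 10 -> D
Bits 10 -> D
Bits 00 -> A


Decoded message: AFFAADDA


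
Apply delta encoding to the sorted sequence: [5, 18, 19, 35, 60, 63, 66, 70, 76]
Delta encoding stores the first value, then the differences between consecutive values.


First value: 5
Deltas:
  18 - 5 = 13
  19 - 18 = 1
  35 - 19 = 16
  60 - 35 = 25
  63 - 60 = 3
  66 - 63 = 3
  70 - 66 = 4
  76 - 70 = 6


Delta encoded: [5, 13, 1, 16, 25, 3, 3, 4, 6]


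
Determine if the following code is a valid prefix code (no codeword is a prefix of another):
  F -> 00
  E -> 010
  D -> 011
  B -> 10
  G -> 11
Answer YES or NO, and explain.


Checking each pair (does one codeword prefix another?):
  F='00' vs E='010': no prefix
  F='00' vs D='011': no prefix
  F='00' vs B='10': no prefix
  F='00' vs G='11': no prefix
  E='010' vs F='00': no prefix
  E='010' vs D='011': no prefix
  E='010' vs B='10': no prefix
  E='010' vs G='11': no prefix
  D='011' vs F='00': no prefix
  D='011' vs E='010': no prefix
  D='011' vs B='10': no prefix
  D='011' vs G='11': no prefix
  B='10' vs F='00': no prefix
  B='10' vs E='010': no prefix
  B='10' vs D='011': no prefix
  B='10' vs G='11': no prefix
  G='11' vs F='00': no prefix
  G='11' vs E='010': no prefix
  G='11' vs D='011': no prefix
  G='11' vs B='10': no prefix
No violation found over all pairs.

YES -- this is a valid prefix code. No codeword is a prefix of any other codeword.


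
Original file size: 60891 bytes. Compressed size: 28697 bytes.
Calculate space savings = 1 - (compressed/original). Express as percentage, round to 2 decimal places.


ratio = compressed/original = 28697/60891 = 0.471285
savings = 1 - ratio = 1 - 0.471285 = 0.528715
as a percentage: 0.528715 * 100 = 52.87%

Space savings = 1 - 28697/60891 = 52.87%


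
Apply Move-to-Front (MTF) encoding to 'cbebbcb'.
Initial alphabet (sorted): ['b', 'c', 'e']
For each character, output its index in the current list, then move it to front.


MTF encoding:
'c': index 1 in ['b', 'c', 'e'] -> ['c', 'b', 'e']
'b': index 1 in ['c', 'b', 'e'] -> ['b', 'c', 'e']
'e': index 2 in ['b', 'c', 'e'] -> ['e', 'b', 'c']
'b': index 1 in ['e', 'b', 'c'] -> ['b', 'e', 'c']
'b': index 0 in ['b', 'e', 'c'] -> ['b', 'e', 'c']
'c': index 2 in ['b', 'e', 'c'] -> ['c', 'b', 'e']
'b': index 1 in ['c', 'b', 'e'] -> ['b', 'c', 'e']


Output: [1, 1, 2, 1, 0, 2, 1]


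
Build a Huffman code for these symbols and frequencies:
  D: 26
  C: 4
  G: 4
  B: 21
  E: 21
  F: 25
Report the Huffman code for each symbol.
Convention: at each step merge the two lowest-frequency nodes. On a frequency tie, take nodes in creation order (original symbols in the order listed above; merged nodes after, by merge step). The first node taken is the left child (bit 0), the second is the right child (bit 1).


Huffman tree construction:
Step 1: Merge C(4) + G(4) = 8
Step 2: Merge (C+G)(8) + B(21) = 29
Step 3: Merge E(21) + F(25) = 46
Step 4: Merge D(26) + ((C+G)+B)(29) = 55
Step 5: Merge (E+F)(46) + (D+((C+G)+B))(55) = 101
Read each symbol's code off the tree from the root (left child = 0, right child = 1).

Codes:
  D: 10 (length 2)
  C: 1100 (length 4)
  G: 1101 (length 4)
  B: 111 (length 3)
  E: 00 (length 2)
  F: 01 (length 2)
Average code length: 239/101 = 2.3663 bits/symbol


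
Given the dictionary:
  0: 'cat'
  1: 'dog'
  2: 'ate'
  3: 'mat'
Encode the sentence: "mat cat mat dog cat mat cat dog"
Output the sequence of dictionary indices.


Look up each word in the dictionary:
  'mat' -> 3
  'cat' -> 0
  'mat' -> 3
  'dog' -> 1
  'cat' -> 0
  'mat' -> 3
  'cat' -> 0
  'dog' -> 1

Encoded: [3, 0, 3, 1, 0, 3, 0, 1]


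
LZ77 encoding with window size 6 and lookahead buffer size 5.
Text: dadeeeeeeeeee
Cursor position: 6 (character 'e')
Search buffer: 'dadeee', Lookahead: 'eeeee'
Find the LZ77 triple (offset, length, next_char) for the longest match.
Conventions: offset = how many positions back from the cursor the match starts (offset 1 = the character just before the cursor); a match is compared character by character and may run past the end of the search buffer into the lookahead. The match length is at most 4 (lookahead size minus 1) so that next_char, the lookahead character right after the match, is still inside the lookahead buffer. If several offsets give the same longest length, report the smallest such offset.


Try each offset into the search buffer:
  offset=1 (pos 5, char 'e'): match length 4
  offset=2 (pos 4, char 'e'): match length 4
  offset=3 (pos 3, char 'e'): match length 4
  offset=4 (pos 2, char 'd'): match length 0
  offset=5 (pos 1, char 'a'): match length 0
  offset=6 (pos 0, char 'd'): match length 0
Longest match has length 4, found at offsets 1, 2, 3; take the smallest, offset 1.
next_char = character at position 6 + 4 = 10 -> 'e'

Best match: offset=1, length=4 (matching 'eeee' starting at position 5)
LZ77 triple: (1, 4, 'e')


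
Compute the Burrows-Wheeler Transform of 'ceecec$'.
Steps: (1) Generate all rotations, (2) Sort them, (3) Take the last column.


Rotations (sorted):
  0: $ceecec -> last char: c
  1: c$ceece -> last char: e
  2: cec$cee -> last char: e
  3: ceecec$ -> last char: $
  4: ec$ceec -> last char: c
  5: ecec$ce -> last char: e
  6: eecec$c -> last char: c


BWT = cee$cec


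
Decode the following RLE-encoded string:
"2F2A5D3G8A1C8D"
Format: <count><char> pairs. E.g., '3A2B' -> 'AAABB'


Expanding each <count><char> pair:
  2F -> 'FF'
  2A -> 'AA'
  5D -> 'DDDDD'
  3G -> 'GGG'
  8A -> 'AAAAAAAA'
  1C -> 'C'
  8D -> 'DDDDDDDD'

Decoded = FFAADDDDDGGGAAAAAAAACDDDDDDDD


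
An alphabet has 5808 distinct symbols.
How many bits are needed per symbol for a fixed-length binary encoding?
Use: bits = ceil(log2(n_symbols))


log2(5808) = 12.5038
Bracket: 2^12 = 4096 < 5808 <= 2^13 = 8192
So ceil(log2(5808)) = 13

bits = ceil(log2(5808)) = ceil(12.5038) = 13 bits


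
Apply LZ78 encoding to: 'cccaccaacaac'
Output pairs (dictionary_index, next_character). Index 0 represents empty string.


LZ78 encoding steps:
Dictionary: {0: ''}
Step 1: w='' (idx 0), next='c' -> output (0, 'c'), add 'c' as idx 1
Step 2: w='c' (idx 1), next='c' -> output (1, 'c'), add 'cc' as idx 2
Step 3: w='' (idx 0), next='a' -> output (0, 'a'), add 'a' as idx 3
Step 4: w='cc' (idx 2), next='a' -> output (2, 'a'), add 'cca' as idx 4
Step 5: w='a' (idx 3), next='c' -> output (3, 'c'), add 'ac' as idx 5
Step 6: w='a' (idx 3), next='a' -> output (3, 'a'), add 'aa' as idx 6
Step 7: w='c' (idx 1), end of input -> output (1, '')


Encoded: [(0, 'c'), (1, 'c'), (0, 'a'), (2, 'a'), (3, 'c'), (3, 'a'), (1, '')]


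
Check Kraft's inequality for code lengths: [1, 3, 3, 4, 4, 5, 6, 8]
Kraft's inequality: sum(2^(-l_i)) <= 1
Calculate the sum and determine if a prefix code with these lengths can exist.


Sum = 2^(-1) + 2^(-3) + 2^(-3) + 2^(-4) + 2^(-4) + 2^(-5) + 2^(-6) + 2^(-8)
    = 0.5 + 0.125 + 0.125 + 0.0625 + 0.0625 + 0.03125 + 0.015625 + 0.00390625
    = 237/256 = 0.92578125
Since 0.92578125 <= 1, Kraft's inequality IS satisfied.
A prefix code with these lengths CAN exist.

Kraft sum = 0.92578125. Satisfied.


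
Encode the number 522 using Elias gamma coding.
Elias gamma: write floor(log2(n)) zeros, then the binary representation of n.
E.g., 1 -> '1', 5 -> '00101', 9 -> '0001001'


num_bits = floor(log2(522)) + 1 = 10
leading_zeros = num_bits - 1 = 9
binary(522) = 1000001010

Elias gamma(522) = '000000000' + '1000001010' = 0000000001000001010 (19 bits)


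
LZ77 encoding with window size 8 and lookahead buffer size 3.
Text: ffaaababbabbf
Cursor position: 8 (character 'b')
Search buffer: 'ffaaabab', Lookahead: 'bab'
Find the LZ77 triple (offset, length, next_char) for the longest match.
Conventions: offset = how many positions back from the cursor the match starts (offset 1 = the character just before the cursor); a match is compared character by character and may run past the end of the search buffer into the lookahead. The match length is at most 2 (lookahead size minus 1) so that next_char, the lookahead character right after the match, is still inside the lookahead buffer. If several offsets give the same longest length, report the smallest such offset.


Try each offset into the search buffer:
  offset=1 (pos 7, char 'b'): match length 1
  offset=2 (pos 6, char 'a'): match length 0
  offset=3 (pos 5, char 'b'): match length 2
  offset=4 (pos 4, char 'a'): match length 0
  offset=5 (pos 3, char 'a'): match length 0
  offset=6 (pos 2, char 'a'): match length 0
  offset=7 (pos 1, char 'f'): match length 0
  offset=8 (pos 0, char 'f'): match length 0
Longest match has length 2 at offset 3.
next_char = character at position 8 + 2 = 10 -> 'b'

Best match: offset=3, length=2 (matching 'ba' starting at position 5)
LZ77 triple: (3, 2, 'b')


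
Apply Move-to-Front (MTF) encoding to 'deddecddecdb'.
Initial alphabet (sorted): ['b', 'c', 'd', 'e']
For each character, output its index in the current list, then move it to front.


MTF encoding:
'd': index 2 in ['b', 'c', 'd', 'e'] -> ['d', 'b', 'c', 'e']
'e': index 3 in ['d', 'b', 'c', 'e'] -> ['e', 'd', 'b', 'c']
'd': index 1 in ['e', 'd', 'b', 'c'] -> ['d', 'e', 'b', 'c']
'd': index 0 in ['d', 'e', 'b', 'c'] -> ['d', 'e', 'b', 'c']
'e': index 1 in ['d', 'e', 'b', 'c'] -> ['e', 'd', 'b', 'c']
'c': index 3 in ['e', 'd', 'b', 'c'] -> ['c', 'e', 'd', 'b']
'd': index 2 in ['c', 'e', 'd', 'b'] -> ['d', 'c', 'e', 'b']
'd': index 0 in ['d', 'c', 'e', 'b'] -> ['d', 'c', 'e', 'b']
'e': index 2 in ['d', 'c', 'e', 'b'] -> ['e', 'd', 'c', 'b']
'c': index 2 in ['e', 'd', 'c', 'b'] -> ['c', 'e', 'd', 'b']
'd': index 2 in ['c', 'e', 'd', 'b'] -> ['d', 'c', 'e', 'b']
'b': index 3 in ['d', 'c', 'e', 'b'] -> ['b', 'd', 'c', 'e']


Output: [2, 3, 1, 0, 1, 3, 2, 0, 2, 2, 2, 3]
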